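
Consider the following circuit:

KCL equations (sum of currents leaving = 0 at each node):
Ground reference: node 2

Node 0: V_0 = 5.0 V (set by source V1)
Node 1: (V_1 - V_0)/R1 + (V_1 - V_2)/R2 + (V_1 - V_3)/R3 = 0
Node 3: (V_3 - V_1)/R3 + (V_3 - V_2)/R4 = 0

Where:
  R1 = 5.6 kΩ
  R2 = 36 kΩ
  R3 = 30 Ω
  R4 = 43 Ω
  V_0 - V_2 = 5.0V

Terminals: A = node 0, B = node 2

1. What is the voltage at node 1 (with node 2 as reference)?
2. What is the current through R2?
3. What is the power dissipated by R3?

Nodal analysis, taking node 2 as the 0 V reference.
Source V1 fixes V_0 = 5 V.
KCL at each unknown node (sum of currents leaving = 0; resistances in Ω):
  Node 1: (V_1 - 5)/5600 + (V_1 - 0)/36000 + (V_1 - V_3)/30 = 0
  Node 3: (V_3 - V_1)/30 + (V_3 - 0)/43 = 0
Collecting terms (coefficients in siemens):
  0.03354·V_1 - 0.03333·V_3 = 0.0008929
  0.05659·V_3 - 0.03333·V_1 = 0
Determinant D = (0.03354)(0.05659) - (-0.03333)(-0.03333) = 0.0007869
V_1 = [(0.0008929)(0.05659) - (-0.03333)(0)]/D = 0.06421 V
V_3 = [(0.03354)(0) - (0.0008929)(-0.03333)]/D = 0.03782 V
Part 1:
  Read off the nodal solution: V_1 = 0.06421 V
Part 2:
  I_R2 = (V_1 - V_2)/R2 = (0.06421 - 0)/36000 = 0.000001784 A
  Magnitude: I_R2 = 0.000001784 A
Part 3:
  I_R3 = (V_1 - V_3)/R3 = (0.06421 - 0.03782)/30 = 0.0008796 A
  P_R3 = I_R3² × R3 = (0.0008796)² × 30 = 0.00002321 W

Final answers:
1. V_1 = 0.06421 V
2. I_R2 = 1.784e-06 A
3. P_R3 = 2.321e-05 W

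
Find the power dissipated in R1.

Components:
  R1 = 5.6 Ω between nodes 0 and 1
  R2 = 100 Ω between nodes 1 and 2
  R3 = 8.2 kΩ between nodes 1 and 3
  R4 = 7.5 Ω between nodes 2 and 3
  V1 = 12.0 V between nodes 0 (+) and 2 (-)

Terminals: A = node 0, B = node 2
Nodal analysis, taking node 2 as the 0 V reference.
Source V1 fixes V_0 = 12 V.
KCL at each unknown node (sum of currents leaving = 0; resistances in Ω):
  Node 1: (V_1 - 12)/5.6 + (V_1 - 0)/100 + (V_1 - V_3)/8200 = 0
  Node 3: (V_3 - V_1)/8200 + (V_3 - 0)/7.5 = 0
Collecting terms (coefficients in siemens):
  0.1887·V_1 - 0.000122·V_3 = 2.143
  0.1335·V_3 - 0.000122·V_1 = 0
Determinant D = (0.1887)(0.1335) - (-0.000122)(-0.000122) = 0.02518
V_1 = [(2.143)(0.1335) - (-0.000122)(0)]/D = 11.36 V
V_3 = [(0.1887)(0) - (2.143)(-0.000122)]/D = 0.01038 V
I_R1 = (V_0 - V_1)/R1 = (12 - 11.36)/5.6 = 0.1149 A
P_R1 = I_R1² × R1 = (0.1149)² × 5.6 = 0.07399 W

Final answer: 0.07399 W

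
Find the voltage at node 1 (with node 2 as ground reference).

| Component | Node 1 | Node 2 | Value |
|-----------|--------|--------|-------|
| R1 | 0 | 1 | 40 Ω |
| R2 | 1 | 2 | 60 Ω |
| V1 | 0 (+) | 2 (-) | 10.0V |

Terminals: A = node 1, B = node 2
Nodal analysis, taking node 2 as the 0 V reference.
Source V1 fixes V_0 = 10 V.
KCL at each unknown node (sum of currents leaving = 0; resistances in Ω):
  Node 1: (V_1 - 10)/40 + (V_1 - 0)/60 = 0
Collecting terms: 0.04167 × V_1 = 0.25  =>  V_1 = 6 V
The requested potential is V_1 = 6 V.

Final answer: V_1 = 6 V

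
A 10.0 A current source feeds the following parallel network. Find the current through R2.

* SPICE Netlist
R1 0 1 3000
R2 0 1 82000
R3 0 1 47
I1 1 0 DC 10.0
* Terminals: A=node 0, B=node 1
All resistors sit directly between nodes 0 and 1, so they are in parallel and share one voltage V; the full source current 10 A splits among them.
1/R_par = 1/3000 + 1/82000 + 1/47 = 0.02162 S  =>  R_par = 46.25 Ω
V = I × R_par = 10 × 46.25 = 462.5 V
I_R2 = V/R2 = 462.5/82000 = 0.00564 A

Final answer: 0.00564 A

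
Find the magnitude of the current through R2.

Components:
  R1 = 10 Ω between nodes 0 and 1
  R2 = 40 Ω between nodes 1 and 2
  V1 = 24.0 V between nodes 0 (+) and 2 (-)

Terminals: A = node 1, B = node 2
Nodal analysis, taking node 2 as the 0 V reference.
Source V1 fixes V_0 = 24 V.
KCL at each unknown node (sum of currents leaving = 0; resistances in Ω):
  Node 1: (V_1 - 24)/10 + (V_1 - 0)/40 = 0
Collecting terms: 0.125 × V_1 = 2.4  =>  V_1 = 19.2 V
I_R2 = (V_1 - V_2)/R2 = (19.2 - 0)/40 = 0.48 A
|I_R2| = 0.48 A

Final answer: |I_R2| = 0.48 A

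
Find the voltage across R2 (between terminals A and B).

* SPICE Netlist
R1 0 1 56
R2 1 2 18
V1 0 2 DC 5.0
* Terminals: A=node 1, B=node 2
R1 and R2 are in series across V1 (node 0 → node 1 → node 2), and the output A–B is taken across R2, so this is a voltage divider.
Series current: I = V1/(R1 + R2) = 5/(56 + 18) = 5/74 = 0.06757 A
V_R2 = I × R2 = V1 × R2/(R1 + R2) = 5 × 18/74 = 1.216 V

Final answer: 1.216 V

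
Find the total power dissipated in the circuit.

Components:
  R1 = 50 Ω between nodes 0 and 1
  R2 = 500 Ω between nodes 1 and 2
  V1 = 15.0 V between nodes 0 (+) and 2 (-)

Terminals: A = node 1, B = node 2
Nodal analysis, taking node 2 as the 0 V reference.
Source V1 fixes V_0 = 15 V.
KCL at each unknown node (sum of currents leaving = 0; resistances in Ω):
  Node 1: (V_1 - 15)/50 + (V_1 - 0)/500 = 0
Collecting terms: 0.022 × V_1 = 0.3  =>  V_1 = 13.64 V
Power in each resistor, P = (ΔV)²/R:
  P_R1 = (15 - 13.64)²/50 = 0.03719 W
  P_R2 = (13.64 - 0)²/500 = 0.3719 W
P_total = P_R1 + P_R2 = 0.4091 W

Final answer: 0.4091 W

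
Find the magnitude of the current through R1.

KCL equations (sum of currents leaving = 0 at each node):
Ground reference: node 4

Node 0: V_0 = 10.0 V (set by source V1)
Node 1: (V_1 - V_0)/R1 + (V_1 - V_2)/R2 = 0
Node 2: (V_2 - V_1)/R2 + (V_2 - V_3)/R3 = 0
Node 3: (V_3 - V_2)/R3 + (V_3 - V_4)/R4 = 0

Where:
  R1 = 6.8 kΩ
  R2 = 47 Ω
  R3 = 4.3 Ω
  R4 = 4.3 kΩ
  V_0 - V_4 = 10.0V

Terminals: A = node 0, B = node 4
Nodal analysis, taking node 4 as the 0 V reference.
Source V1 fixes V_0 = 10 V.
KCL at each unknown node (sum of currents leaving = 0; resistances in Ω):
  Node 1: (V_1 - 10)/6800 + (V_1 - V_2)/47 = 0
  Node 2: (V_2 - V_1)/47 + (V_2 - V_3)/4.3 = 0
  Node 3: (V_3 - V_2)/4.3 + (V_3 - 0)/4300 = 0
Collecting terms (coefficients in siemens):
  0.02142·V_1 - 0.02128·V_2 = 0.001471
  0.2538·V_2 - 0.02128·V_1 - 0.2326·V_3 = 0
  0.2328·V_3 - 0.2326·V_2 = 0
Solving these 3 simultaneous equations (Gaussian elimination) gives:
  V_1 = 3.902 V, V_2 = 3.86 V, V_3 = 3.856 V
I_R1 = (V_0 - V_1)/R1 = (10 - 3.902)/6800 = 0.0008968 A
|I_R1| = 0.0008968 A

Final answer: |I_R1| = 0.0008968 A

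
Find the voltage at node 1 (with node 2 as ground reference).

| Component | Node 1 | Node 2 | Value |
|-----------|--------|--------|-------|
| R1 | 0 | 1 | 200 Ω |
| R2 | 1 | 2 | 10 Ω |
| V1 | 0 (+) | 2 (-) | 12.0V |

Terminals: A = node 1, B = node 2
Nodal analysis, taking node 2 as the 0 V reference.
Source V1 fixes V_0 = 12 V.
KCL at each unknown node (sum of currents leaving = 0; resistances in Ω):
  Node 1: (V_1 - 12)/200 + (V_1 - 0)/10 = 0
Collecting terms: 0.105 × V_1 = 0.06  =>  V_1 = 0.5714 V
The requested potential is V_1 = 0.5714 V.

Final answer: V_1 = 0.5714 V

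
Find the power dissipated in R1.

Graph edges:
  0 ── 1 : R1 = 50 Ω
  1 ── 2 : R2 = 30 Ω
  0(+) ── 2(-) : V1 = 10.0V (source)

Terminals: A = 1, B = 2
Nodal analysis, taking node 2 as the 0 V reference.
Source V1 fixes V_0 = 10 V.
KCL at each unknown node (sum of currents leaving = 0; resistances in Ω):
  Node 1: (V_1 - 10)/50 + (V_1 - 0)/30 = 0
Collecting terms: 0.05333 × V_1 = 0.2  =>  V_1 = 3.75 V
I_R1 = (V_0 - V_1)/R1 = (10 - 3.75)/50 = 0.125 A
P_R1 = I_R1² × R1 = (0.125)² × 50 = 0.7812 W

Final answer: 0.7812 W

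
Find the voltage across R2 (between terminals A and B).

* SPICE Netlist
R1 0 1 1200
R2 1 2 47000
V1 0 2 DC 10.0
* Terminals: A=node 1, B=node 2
R1 and R2 are in series across V1 (node 0 → node 1 → node 2), and the output A–B is taken across R2, so this is a voltage divider.
Series current: I = V1/(R1 + R2) = 10/(1200 + 47000) = 10/48200 = 0.0002075 A
V_R2 = I × R2 = V1 × R2/(R1 + R2) = 10 × 47000/48200 = 9.751 V

Final answer: 9.751 V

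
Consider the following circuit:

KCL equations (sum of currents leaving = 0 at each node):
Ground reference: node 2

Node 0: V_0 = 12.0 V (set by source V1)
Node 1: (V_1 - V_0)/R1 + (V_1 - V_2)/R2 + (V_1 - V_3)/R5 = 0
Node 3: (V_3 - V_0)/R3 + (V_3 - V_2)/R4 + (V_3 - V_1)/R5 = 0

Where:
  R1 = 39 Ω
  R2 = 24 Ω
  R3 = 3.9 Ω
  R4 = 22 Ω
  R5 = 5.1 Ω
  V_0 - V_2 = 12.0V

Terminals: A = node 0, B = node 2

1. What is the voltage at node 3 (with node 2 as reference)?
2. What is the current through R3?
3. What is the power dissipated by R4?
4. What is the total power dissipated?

Nodal analysis, taking node 2 as the 0 V reference.
Source V1 fixes V_0 = 12 V.
KCL at each unknown node (sum of currents leaving = 0; resistances in Ω):
  Node 1: (V_1 - 12)/39 + (V_1 - 0)/24 + (V_1 - V_3)/5.1 = 0
  Node 3: (V_3 - 12)/3.9 + (V_3 - 0)/22 + (V_3 - V_1)/5.1 = 0
Collecting terms (coefficients in siemens):
  0.2634·V_1 - 0.1961·V_3 = 0.3077
  0.4979·V_3 - 0.1961·V_1 = 3.077
Determinant D = (0.2634)(0.4979) - (-0.1961)(-0.1961) = 0.0927
V_1 = [(0.3077)(0.4979) - (-0.1961)(3.077)]/D = 8.161 V
V_3 = [(0.2634)(3.077) - (0.3077)(-0.1961)]/D = 9.393 V
Part 1:
  Read off the nodal solution: V_3 = 9.393 V
Part 2:
  I_R3 = (V_0 - V_3)/R3 = (12 - 9.393)/3.9 = 0.6685 A
  Magnitude: I_R3 = 0.6685 A
Part 3:
  I_R4 = (V_2 - V_3)/R4 = (0 - 9.393)/22 = -0.4269 A
  P_R4 = I_R4² × R4 = (-0.4269)² × 22 = 4.01 W
Part 4:
  Power in each resistor, P = (ΔV)²/R:
    P_R1 = (12 - 8.161)²/39 = 0.378 W
    P_R2 = (8.161 - 0)²/24 = 2.775 W
    P_R3 = (12 - 9.393)²/3.9 = 1.743 W
    P_R4 = (0 - 9.393)²/22 = 4.01 W
    P_R5 = (8.161 - 9.393)²/5.1 = 0.2976 W
  P_total = P_R1 + P_R2 + P_R3 + P_R4 + P_R5 = 9.204 W

Final answers:
1. V_3 = 9.393 V
2. I_R3 = 0.6685 A
3. P_R4 = 4.01 W
4. P_total = 9.204 W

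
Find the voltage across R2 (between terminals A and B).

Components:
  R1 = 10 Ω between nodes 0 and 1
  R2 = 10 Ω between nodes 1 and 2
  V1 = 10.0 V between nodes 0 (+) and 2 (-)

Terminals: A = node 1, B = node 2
R1 and R2 are in series across V1 (node 0 → node 1 → node 2), and the output A–B is taken across R2, so this is a voltage divider.
Series current: I = V1/(R1 + R2) = 10/(10 + 10) = 10/20 = 0.5 A
V_R2 = I × R2 = V1 × R2/(R1 + R2) = 10 × 10/20 = 5 V

Final answer: 5 V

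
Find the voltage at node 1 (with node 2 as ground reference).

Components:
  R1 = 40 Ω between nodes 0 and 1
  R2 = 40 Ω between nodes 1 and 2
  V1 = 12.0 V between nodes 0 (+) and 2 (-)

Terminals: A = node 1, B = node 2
Nodal analysis, taking node 2 as the 0 V reference.
Source V1 fixes V_0 = 12 V.
KCL at each unknown node (sum of currents leaving = 0; resistances in Ω):
  Node 1: (V_1 - 12)/40 + (V_1 - 0)/40 = 0
Collecting terms: 0.05 × V_1 = 0.3  =>  V_1 = 6 V
The requested potential is V_1 = 6 V.

Final answer: V_1 = 6 V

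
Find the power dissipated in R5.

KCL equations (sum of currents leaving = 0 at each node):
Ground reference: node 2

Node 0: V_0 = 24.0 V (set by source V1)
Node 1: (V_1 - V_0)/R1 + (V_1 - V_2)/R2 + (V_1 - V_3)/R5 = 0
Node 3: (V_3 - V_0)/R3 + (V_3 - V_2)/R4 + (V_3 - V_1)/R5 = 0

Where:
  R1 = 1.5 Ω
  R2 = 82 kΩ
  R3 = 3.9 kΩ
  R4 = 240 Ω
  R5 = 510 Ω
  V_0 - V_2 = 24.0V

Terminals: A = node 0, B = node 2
Nodal analysis, taking node 2 as the 0 V reference.
Source V1 fixes V_0 = 24 V.
KCL at each unknown node (sum of currents leaving = 0; resistances in Ω):
  Node 1: (V_1 - 24)/1.5 + (V_1 - 0)/82000 + (V_1 - V_3)/510 = 0
  Node 3: (V_3 - 24)/3900 + (V_3 - 0)/240 + (V_3 - V_1)/510 = 0
Collecting terms (coefficients in siemens):
  0.6686·V_1 - 0.001961·V_3 = 16
  0.006384·V_3 - 0.001961·V_1 = 0.006154
Determinant D = (0.6686)(0.006384) - (-0.001961)(-0.001961) = 0.004265
V_1 = [(16)(0.006384) - (-0.001961)(0.006154)]/D = 23.95 V
V_3 = [(0.6686)(0.006154) - (16)(-0.001961)]/D = 8.321 V
I_R5 = (V_1 - V_3)/R5 = (23.95 - 8.321)/510 = 0.03065 A
P_R5 = I_R5² × R5 = (0.03065)² × 510 = 0.4792 W

Final answer: 0.4792 W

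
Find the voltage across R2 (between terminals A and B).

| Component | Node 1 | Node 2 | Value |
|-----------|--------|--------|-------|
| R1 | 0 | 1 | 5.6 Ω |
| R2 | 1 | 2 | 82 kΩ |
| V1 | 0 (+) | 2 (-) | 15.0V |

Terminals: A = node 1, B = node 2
R1 and R2 are in series across V1 (node 0 → node 1 → node 2), and the output A–B is taken across R2, so this is a voltage divider.
Series current: I = V1/(R1 + R2) = 15/(5.6 + 82000) = 15/82010 = 0.0001829 A
V_R2 = I × R2 = V1 × R2/(R1 + R2) = 15 × 82000/82010 = 15 V

Final answer: 15 V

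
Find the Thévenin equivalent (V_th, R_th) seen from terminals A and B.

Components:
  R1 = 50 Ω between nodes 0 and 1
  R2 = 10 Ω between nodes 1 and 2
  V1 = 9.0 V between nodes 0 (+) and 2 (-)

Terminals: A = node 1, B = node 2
Step 1 — V_th is the open-circuit voltage V_A - V_B (nothing connected across the terminals).
Nodal analysis, taking node 2 as the 0 V reference.
Source V1 fixes V_0 = 9 V.
KCL at each unknown node (sum of currents leaving = 0; resistances in Ω):
  Node 1: (V_1 - 9)/50 + (V_1 - 0)/10 = 0
Collecting terms: 0.12 × V_1 = 0.18  =>  V_1 = 1.5 V
V_th = V_1 - V_2 = 1.5 - 0 = 1.5 V
Step 2 — R_th: zero the source — replace V1 by a short circuit (node 2 merges into node 0) — and find the resistance seen between A (node 1) and B (node 0).
Reduce the network between node 1 (A) and node 0 (B) by series/parallel combination:
  Rp1 = R1 ‖ R2 (parallel, both between nodes 0 and 1) = 1/(1/50 + 1/10) = 8.333 Ω
R_th = 8.333 Ω

Final answer: V_th = 1.5 V, R_th = 8.333 Ω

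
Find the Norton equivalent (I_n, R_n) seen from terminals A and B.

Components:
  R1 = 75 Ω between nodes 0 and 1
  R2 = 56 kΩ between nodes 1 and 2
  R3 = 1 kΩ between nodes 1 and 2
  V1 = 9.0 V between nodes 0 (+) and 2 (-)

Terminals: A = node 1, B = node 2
Find the Thévenin equivalent first; then I_n = V_th/R_th and R_n = R_th.
Step 1 — V_th is the open-circuit voltage V_A - V_B (nothing connected across the terminals).
Nodal analysis, taking node 2 as the 0 V reference.
Source V1 fixes V_0 = 9 V.
KCL at each unknown node (sum of currents leaving = 0; resistances in Ω):
  Node 1: (V_1 - 9)/75 + (V_1 - 0)/56000 + (V_1 - 0)/1000 = 0
Collecting terms: 0.01435 × V_1 = 0.12  =>  V_1 = 8.362 V
V_th = V_1 - V_2 = 8.362 - 0 = 8.362 V
Step 2 — R_th: zero the source — replace V1 by a short circuit (node 2 merges into node 0) — and find the resistance seen between A (node 1) and B (node 0).
Reduce the network between node 1 (A) and node 0 (B) by series/parallel combination:
  Rp1 = R1 ‖ R2 ‖ R3 (parallel, all between nodes 0 and 1) = 1/(1/75 + 1/56000 + 1/1000) = 69.68 Ω
R_th = 69.68 Ω
I_n = V_th/R_th = 8.362/69.68 = 0.12 A, and R_n = R_th = 69.68 Ω

Final answer: I_n = 0.12 A, R_n = 69.68 Ω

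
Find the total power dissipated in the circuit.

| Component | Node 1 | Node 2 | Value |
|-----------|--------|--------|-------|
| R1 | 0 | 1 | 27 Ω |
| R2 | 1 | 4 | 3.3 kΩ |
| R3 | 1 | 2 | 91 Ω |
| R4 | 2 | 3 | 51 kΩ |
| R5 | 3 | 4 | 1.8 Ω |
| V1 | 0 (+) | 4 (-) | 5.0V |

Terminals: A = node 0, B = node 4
Nodal analysis, taking node 4 as the 0 V reference.
Source V1 fixes V_0 = 5 V.
KCL at each unknown node (sum of currents leaving = 0; resistances in Ω):
  Node 1: (V_1 - 5)/27 + (V_1 - 0)/3300 + (V_1 - V_2)/91 = 0
  Node 2: (V_2 - V_1)/91 + (V_2 - V_3)/51000 = 0
  Node 3: (V_3 - V_2)/51000 + (V_3 - 0)/1.8 = 0
Collecting terms (coefficients in siemens):
  0.04833·V_1 - 0.01099·V_2 = 0.1852
  0.01101·V_2 - 0.01099·V_1 - 0.00001961·V_3 = 0
  0.5556·V_3 - 0.00001961·V_2 = 0
Solving these 3 simultaneous equations (Gaussian elimination) gives:
  V_1 = 4.957 V, V_2 = 4.948 V, V_3 = 0.0001746 V
Power in each resistor, P = (ΔV)²/R:
  P_R1 = (5 - 4.957)²/27 = 0.00006904 W
  P_R2 = (4.957 - 0)²/3300 = 0.007445 W
  P_R3 = (4.957 - 4.948)²/91 = 0.0000008565 W
  P_R4 = (4.948 - 0.0001746)²/51000 = 0.00048 W
  P_R5 = (0.0001746 - 0)²/1.8 = 0.00000001694 W
P_total = P_R1 + P_R2 + P_R3 + P_R4 + P_R5 = 0.007995 W

Final answer: 0.007995 W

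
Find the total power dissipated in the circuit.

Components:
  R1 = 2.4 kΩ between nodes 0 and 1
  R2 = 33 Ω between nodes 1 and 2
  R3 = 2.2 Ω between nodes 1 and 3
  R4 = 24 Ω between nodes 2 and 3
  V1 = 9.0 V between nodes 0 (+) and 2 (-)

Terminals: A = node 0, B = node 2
Nodal analysis, taking node 2 as the 0 V reference.
Source V1 fixes V_0 = 9 V.
KCL at each unknown node (sum of currents leaving = 0; resistances in Ω):
  Node 1: (V_1 - 9)/2400 + (V_1 - 0)/33 + (V_1 - V_3)/2.2 = 0
  Node 3: (V_3 - V_1)/2.2 + (V_3 - 0)/24 = 0
Collecting terms (coefficients in siemens):
  0.4853·V_1 - 0.4545·V_3 = 0.00375
  0.4962·V_3 - 0.4545·V_1 = 0
Determinant D = (0.4853)(0.4962) - (-0.4545)(-0.4545) = 0.03418
V_1 = [(0.00375)(0.4962) - (-0.4545)(0)]/D = 0.05444 V
V_3 = [(0.4853)(0) - (0.00375)(-0.4545)]/D = 0.04987 V
Power in each resistor, P = (ΔV)²/R:
  P_R1 = (9 - 0.05444)²/2400 = 0.03334 W
  P_R2 = (0.05444 - 0)²/33 = 0.0000898 W
  P_R3 = (0.05444 - 0.04987)²/2.2 = 0.000009497 W
  P_R4 = (0 - 0.04987)²/24 = 0.0001036 W
P_total = P_R1 + P_R2 + P_R3 + P_R4 = 0.03355 W

Final answer: 0.03355 W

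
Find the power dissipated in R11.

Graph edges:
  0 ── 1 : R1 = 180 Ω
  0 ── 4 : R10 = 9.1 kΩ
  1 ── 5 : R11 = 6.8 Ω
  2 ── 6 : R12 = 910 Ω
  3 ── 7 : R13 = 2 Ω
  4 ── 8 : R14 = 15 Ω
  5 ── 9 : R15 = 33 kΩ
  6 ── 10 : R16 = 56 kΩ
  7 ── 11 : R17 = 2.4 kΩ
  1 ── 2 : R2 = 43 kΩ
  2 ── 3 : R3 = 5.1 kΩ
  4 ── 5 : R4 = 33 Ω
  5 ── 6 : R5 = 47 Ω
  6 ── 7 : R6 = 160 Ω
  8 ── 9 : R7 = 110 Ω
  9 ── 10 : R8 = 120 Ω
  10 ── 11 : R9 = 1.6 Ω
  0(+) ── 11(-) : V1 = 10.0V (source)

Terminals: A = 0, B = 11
Nodal analysis, taking node 11 as the 0 V reference.
Source V1 fixes V_0 = 10 V.
KCL at each unknown node (sum of currents leaving = 0; resistances in Ω):
  Node 1: (V_1 - 10)/180 + (V_1 - V_2)/43000 + (V_1 - V_5)/6.8 = 0
  Node 2: (V_2 - V_1)/43000 + (V_2 - V_3)/5100 + (V_2 - V_6)/910 = 0
  Node 3: (V_3 - V_2)/5100 + (V_3 - V_7)/2 = 0
  Node 4: (V_4 - V_5)/33 + (V_4 - 10)/9100 + (V_4 - V_8)/15 = 0
  Node 5: (V_5 - V_4)/33 + (V_5 - V_6)/47 + (V_5 - V_1)/6.8 + (V_5 - V_9)/33000 = 0
  Node 6: (V_6 - V_5)/47 + (V_6 - V_7)/160 + (V_6 - V_2)/910 + (V_6 - V_10)/56000 = 0
  Node 7: (V_7 - V_6)/160 + (V_7 - V_3)/2 + (V_7 - 0)/2400 = 0
  Node 8: (V_8 - V_9)/110 + (V_8 - V_4)/15 = 0
  Node 9: (V_9 - V_8)/110 + (V_9 - V_10)/120 + (V_9 - V_5)/33000 = 0
  Node 10: (V_10 - V_9)/120 + (V_10 - 0)/1.6 + (V_10 - V_6)/56000 = 0
Collecting terms (coefficients in siemens):
  0.1526·V_1 - 0.00002326·V_2 - 0.1471·V_5 = 0.05556
  0.001318·V_2 - 0.00002326·V_1 - 0.0001961·V_3 - 0.001099·V_6 = 0
  0.5002·V_3 - 0.0001961·V_2 - 0.5·V_7 = 0
  0.09708·V_4 - 0.0303·V_5 - 0.06667·V_8 = 0.001099
  0.1987·V_5 - 0.1471·V_1 - 0.0303·V_4 - 0.02128·V_6 - 0.0000303·V_9 = 0
  0.02864·V_6 - 0.001099·V_2 - 0.02128·V_5 - 0.00625·V_7 - 0.00001786·V_10 = 0
  0.5067·V_7 - 0.5·V_3 - 0.00625·V_6 = 0
  0.07576·V_8 - 0.06667·V_4 - 0.009091·V_9 = 0
  0.01745·V_9 - 0.0000303·V_5 - 0.009091·V_8 - 0.008333·V_10 = 0
  0.6334·V_10 - 0.00001786·V_6 - 0.008333·V_9 = 0
Solving these 10 simultaneous equations (Gaussian elimination) gives:
  V_1 = 5.935 V, V_2 = 5.626 V, V_3 = 5.327 V, V_4 = 5.117 V
  V_5 = 5.782 V, V_6 = 5.673 V, V_7 = 5.327 V, V_8 = 4.806 V
  V_9 = 2.529 V, V_10 = 0.03344 V
I_R11 = (V_1 - V_5)/R11 = (5.935 - 5.782)/6.8 = 0.02257 A
P_R11 = I_R11² × R11 = (0.02257)² × 6.8 = 0.003465 W

Final answer: 0.003465 W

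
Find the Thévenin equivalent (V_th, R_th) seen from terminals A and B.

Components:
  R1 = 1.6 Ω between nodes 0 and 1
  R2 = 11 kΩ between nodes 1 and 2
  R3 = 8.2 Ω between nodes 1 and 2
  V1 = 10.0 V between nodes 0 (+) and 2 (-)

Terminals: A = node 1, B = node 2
Step 1 — V_th is the open-circuit voltage V_A - V_B (nothing connected across the terminals).
Nodal analysis, taking node 2 as the 0 V reference.
Source V1 fixes V_0 = 10 V.
KCL at each unknown node (sum of currents leaving = 0; resistances in Ω):
  Node 1: (V_1 - 10)/1.6 + (V_1 - 0)/11000 + (V_1 - 0)/8.2 = 0
Collecting terms: 0.747 × V_1 = 6.25  =>  V_1 = 8.366 V
V_th = V_1 - V_2 = 8.366 - 0 = 8.366 V
Step 2 — R_th: zero the source — replace V1 by a short circuit (node 2 merges into node 0) — and find the resistance seen between A (node 1) and B (node 0).
Reduce the network between node 1 (A) and node 0 (B) by series/parallel combination:
  Rp1 = R1 ‖ R2 ‖ R3 (parallel, all between nodes 0 and 1) = 1/(1/1.6 + 1/11000 + 1/8.2) = 1.339 Ω
R_th = 1.339 Ω

Final answer: V_th = 8.366 V, R_th = 1.339 Ω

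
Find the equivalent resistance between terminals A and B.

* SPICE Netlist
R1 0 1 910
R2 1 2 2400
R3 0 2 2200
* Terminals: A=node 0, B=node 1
Reduce the network between node 0 (A) and node 1 (B) by series/parallel combination:
  Rs1 = R3 + R2 (series, joined only at node 2) = 2200 + 2400 = 4600 Ω
  Rp1 = R1 ‖ Rs1 (parallel, both between nodes 0 and 1) = 1/(1/910 + 1/4600) = 759.7 Ω
R_eq = 759.7 Ω

Final answer: 759.7 Ω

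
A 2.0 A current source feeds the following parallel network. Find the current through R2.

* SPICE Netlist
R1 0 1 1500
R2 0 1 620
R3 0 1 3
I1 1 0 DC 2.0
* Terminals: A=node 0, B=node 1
All resistors sit directly between nodes 0 and 1, so they are in parallel and share one voltage V; the full source current 2 A splits among them.
1/R_par = 1/1500 + 1/620 + 1/3 = 0.3356 S  =>  R_par = 2.98 Ω
V = I × R_par = 2 × 2.98 = 5.959 V
I_R2 = V/R2 = 5.959/620 = 0.009612 A

Final answer: 0.009612 A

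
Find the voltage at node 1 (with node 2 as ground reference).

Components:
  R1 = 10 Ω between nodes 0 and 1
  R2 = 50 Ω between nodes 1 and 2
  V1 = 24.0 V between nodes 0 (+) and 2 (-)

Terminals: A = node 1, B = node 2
Nodal analysis, taking node 2 as the 0 V reference.
Source V1 fixes V_0 = 24 V.
KCL at each unknown node (sum of currents leaving = 0; resistances in Ω):
  Node 1: (V_1 - 24)/10 + (V_1 - 0)/50 = 0
Collecting terms: 0.12 × V_1 = 2.4  =>  V_1 = 20 V
The requested potential is V_1 = 20 V.

Final answer: V_1 = 20 V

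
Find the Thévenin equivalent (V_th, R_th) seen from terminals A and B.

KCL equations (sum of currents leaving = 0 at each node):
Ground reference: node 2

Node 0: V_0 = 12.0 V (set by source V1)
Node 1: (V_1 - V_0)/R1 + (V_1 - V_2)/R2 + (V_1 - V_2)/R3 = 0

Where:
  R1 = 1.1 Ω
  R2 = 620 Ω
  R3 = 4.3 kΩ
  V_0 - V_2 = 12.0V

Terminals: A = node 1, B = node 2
Step 1 — V_th is the open-circuit voltage V_A - V_B (nothing connected across the terminals).
Nodal analysis, taking node 2 as the 0 V reference.
Source V1 fixes V_0 = 12 V.
KCL at each unknown node (sum of currents leaving = 0; resistances in Ω):
  Node 1: (V_1 - 12)/1.1 + (V_1 - 0)/620 + (V_1 - 0)/4300 = 0
Collecting terms: 0.9109 × V_1 = 10.91  =>  V_1 = 11.98 V
V_th = V_1 - V_2 = 11.98 - 0 = 11.98 V
Step 2 — R_th: zero the source — replace V1 by a short circuit (node 2 merges into node 0) — and find the resistance seen between A (node 1) and B (node 0).
Reduce the network between node 1 (A) and node 0 (B) by series/parallel combination:
  Rp1 = R1 ‖ R2 ‖ R3 (parallel, all between nodes 0 and 1) = 1/(1/1.1 + 1/620 + 1/4300) = 1.098 Ω
R_th = 1.098 Ω

Final answer: V_th = 11.98 V, R_th = 1.098 Ω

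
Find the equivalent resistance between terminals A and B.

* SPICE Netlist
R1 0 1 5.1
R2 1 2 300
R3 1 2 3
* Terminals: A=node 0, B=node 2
Reduce the network between node 0 (A) and node 2 (B) by series/parallel combination:
  Rp1 = R2 ‖ R3 (parallel, both between nodes 1 and 2) = 1/(1/300 + 1/3) = 2.97 Ω
  Rs1 = R1 + Rp1 (series, joined only at node 1) = 5.1 + 2.97 = 8.07 Ω
R_eq = 8.07 Ω

Final answer: 8.07 Ω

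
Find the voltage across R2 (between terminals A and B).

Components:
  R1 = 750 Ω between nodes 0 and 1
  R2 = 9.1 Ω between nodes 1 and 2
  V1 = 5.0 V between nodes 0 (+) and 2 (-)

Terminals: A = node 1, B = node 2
R1 and R2 are in series across V1 (node 0 → node 1 → node 2), and the output A–B is taken across R2, so this is a voltage divider.
Series current: I = V1/(R1 + R2) = 5/(750 + 9.1) = 5/759.1 = 0.006587 A
V_R2 = I × R2 = V1 × R2/(R1 + R2) = 5 × 9.1/759.1 = 0.05994 V

Final answer: 0.05994 V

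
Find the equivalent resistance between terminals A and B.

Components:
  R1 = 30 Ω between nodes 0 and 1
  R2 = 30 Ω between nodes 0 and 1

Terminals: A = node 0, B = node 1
Reduce the network between node 0 (A) and node 1 (B) by series/parallel combination:
  Rp1 = R1 ‖ R2 (parallel, both between nodes 0 and 1) = 1/(1/30 + 1/30) = 15 Ω
R_eq = 15 Ω

Final answer: 15 Ω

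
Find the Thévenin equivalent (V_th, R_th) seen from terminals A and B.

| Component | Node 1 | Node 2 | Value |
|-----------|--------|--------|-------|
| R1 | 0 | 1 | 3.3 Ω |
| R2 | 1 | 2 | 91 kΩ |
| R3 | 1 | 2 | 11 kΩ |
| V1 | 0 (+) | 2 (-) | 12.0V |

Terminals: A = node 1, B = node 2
Step 1 — V_th is the open-circuit voltage V_A - V_B (nothing connected across the terminals).
Nodal analysis, taking node 2 as the 0 V reference.
Source V1 fixes V_0 = 12 V.
KCL at each unknown node (sum of currents leaving = 0; resistances in Ω):
  Node 1: (V_1 - 12)/3.3 + (V_1 - 0)/91000 + (V_1 - 0)/11000 = 0
Collecting terms: 0.3031 × V_1 = 3.636  =>  V_1 = 12 V
V_th = V_1 - V_2 = 12 - 0 = 12 V
Step 2 — R_th: zero the source — replace V1 by a short circuit (node 2 merges into node 0) — and find the resistance seen between A (node 1) and B (node 0).
Reduce the network between node 1 (A) and node 0 (B) by series/parallel combination:
  Rp1 = R1 ‖ R2 ‖ R3 (parallel, all between nodes 0 and 1) = 1/(1/3.3 + 1/91000 + 1/11000) = 3.299 Ω
R_th = 3.299 Ω

Final answer: V_th = 12 V, R_th = 3.299 Ω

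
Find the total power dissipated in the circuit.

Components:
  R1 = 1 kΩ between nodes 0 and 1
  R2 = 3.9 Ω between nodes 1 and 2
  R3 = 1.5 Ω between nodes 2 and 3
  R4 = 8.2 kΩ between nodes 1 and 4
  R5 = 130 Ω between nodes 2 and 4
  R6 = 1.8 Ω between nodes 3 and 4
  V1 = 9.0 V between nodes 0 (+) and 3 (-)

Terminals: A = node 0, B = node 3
Nodal analysis, taking node 3 as the 0 V reference.
Source V1 fixes V_0 = 9 V.
KCL at each unknown node (sum of currents leaving = 0; resistances in Ω):
  Node 1: (V_1 - 9)/1000 + (V_1 - V_2)/3.9 + (V_1 - V_4)/8200 = 0
  Node 2: (V_2 - V_1)/3.9 + (V_2 - 0)/1.5 + (V_2 - V_4)/130 = 0
  Node 4: (V_4 - V_1)/8200 + (V_4 - V_2)/130 + (V_4 - 0)/1.8 = 0
Collecting terms (coefficients in siemens):
  0.2575·V_1 - 0.2564·V_2 - 0.000122·V_4 = 0.009
  0.9308·V_2 - 0.2564·V_1 - 0.007692·V_4 = 0
  0.5634·V_4 - 0.000122·V_1 - 0.007692·V_2 = 0
Solving these 3 simultaneous equations (Gaussian elimination) gives:
  V_1 = 0.04816 V, V_2 = 0.01327 V, V_4 = 0.0001916 V
Power in each resistor, P = (ΔV)²/R:
  P_R1 = (9 - 0.04816)²/1000 = 0.08014 W
  P_R2 = (0.04816 - 0.01327)²/3.9 = 0.0003121 W
  P_R3 = (0.01327 - 0)²/1.5 = 0.0001174 W
  P_R4 = (0.04816 - 0.0001916)²/8200 = 0.0000002806 W
  P_R5 = (0.01327 - 0.0001916)²/130 = 0.000001315 W
  P_R6 = (0 - 0.0001916)²/1.8 = 0.00000002039 W
P_total = P_R1 + P_R2 + P_R3 + P_R4 + P_R5 + P_R6 = 0.08057 W

Final answer: 0.08057 W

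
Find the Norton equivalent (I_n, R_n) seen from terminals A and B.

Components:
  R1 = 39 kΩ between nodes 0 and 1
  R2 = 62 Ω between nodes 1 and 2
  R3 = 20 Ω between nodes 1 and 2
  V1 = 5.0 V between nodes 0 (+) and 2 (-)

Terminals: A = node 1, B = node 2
Find the Thévenin equivalent first; then I_n = V_th/R_th and R_n = R_th.
Step 1 — V_th is the open-circuit voltage V_A - V_B (nothing connected across the terminals).
Nodal analysis, taking node 2 as the 0 V reference.
Source V1 fixes V_0 = 5 V.
KCL at each unknown node (sum of currents leaving = 0; resistances in Ω):
  Node 1: (V_1 - 5)/39000 + (V_1 - 0)/62 + (V_1 - 0)/20 = 0
Collecting terms: 0.06615 × V_1 = 0.0001282  =>  V_1 = 0.001938 V
V_th = V_1 - V_2 = 0.001938 - 0 = 0.001938 V
Step 2 — R_th: zero the source — replace V1 by a short circuit (node 2 merges into node 0) — and find the resistance seen between A (node 1) and B (node 0).
Reduce the network between node 1 (A) and node 0 (B) by series/parallel combination:
  Rp1 = R1 ‖ R2 ‖ R3 (parallel, all between nodes 0 and 1) = 1/(1/39000 + 1/62 + 1/20) = 15.12 Ω
R_th = 15.12 Ω
I_n = V_th/R_th = 0.001938/15.12 = 0.0001282 A, and R_n = R_th = 15.12 Ω

Final answer: I_n = 0.0001282 A, R_n = 15.12 Ω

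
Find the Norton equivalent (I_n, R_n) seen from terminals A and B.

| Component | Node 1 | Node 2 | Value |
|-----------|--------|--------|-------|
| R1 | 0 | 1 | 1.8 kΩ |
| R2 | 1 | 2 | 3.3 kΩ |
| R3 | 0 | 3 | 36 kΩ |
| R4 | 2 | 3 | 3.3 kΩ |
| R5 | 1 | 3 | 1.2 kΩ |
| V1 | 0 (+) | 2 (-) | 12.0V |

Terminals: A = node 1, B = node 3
Find the Thévenin equivalent first; then I_n = V_th/R_th and R_n = R_th.
Step 1 — V_th is the open-circuit voltage V_A - V_B (nothing connected across the terminals).
Nodal analysis, taking node 2 as the 0 V reference.
Source V1 fixes V_0 = 12 V.
KCL at each unknown node (sum of currents leaving = 0; resistances in Ω):
  Node 1: (V_1 - 12)/1800 + (V_1 - 0)/3300 + (V_1 - V_3)/1200 = 0
  Node 3: (V_3 - 12)/36000 + (V_3 - 0)/3300 + (V_3 - V_1)/1200 = 0
Collecting terms (coefficients in siemens):
  0.001692·V_1 - 0.0008333·V_3 = 0.006667
  0.001164·V_3 - 0.0008333·V_1 = 0.0003333
Determinant D = (0.001692)(0.001164) - (-0.0008333)(-0.0008333) = 0.000001275
V_1 = [(0.006667)(0.001164) - (-0.0008333)(0.0003333)]/D = 6.304 V
V_3 = [(0.001692)(0.0003333) - (0.006667)(-0.0008333)]/D = 4.799 V
V_th = V_1 - V_3 = 6.304 - 4.799 = 1.505 V
Step 2 — R_th: zero the source — replace V1 by a short circuit (node 2 merges into node 0) — and find the resistance seen between A (node 1) and B (node 3).
Reduce the network between node 1 (A) and node 3 (B) by series/parallel combination:
  Rp1 = R1 ‖ R2 (parallel, both between nodes 0 and 1) = 1/(1/1800 + 1/3300) = 1165 Ω
  Rp2 = R3 ‖ R4 (parallel, both between nodes 0 and 3) = 1/(1/36000 + 1/3300) = 3023 Ω
  Rs1 = Rp1 + Rp2 (series, joined only at node 0) = 1165 + 3023 = 4188 Ω
  Rp3 = R5 ‖ Rs1 (parallel, both between nodes 1 and 3) = 1/(1/1200 + 1/4188) = 932.7 Ω
R_th = 932.7 Ω
I_n = V_th/R_th = 1.505/932.7 = 0.001614 A, and R_n = R_th = 932.7 Ω

Final answer: I_n = 0.001614 A, R_n = 932.7 Ω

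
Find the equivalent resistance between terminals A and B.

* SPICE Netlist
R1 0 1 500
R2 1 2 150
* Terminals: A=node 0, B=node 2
Reduce the network between node 0 (A) and node 2 (B) by series/parallel combination:
  Rs1 = R1 + R2 (series, joined only at node 1) = 500 + 150 = 650 Ω
R_eq = 650 Ω

Final answer: 650 Ω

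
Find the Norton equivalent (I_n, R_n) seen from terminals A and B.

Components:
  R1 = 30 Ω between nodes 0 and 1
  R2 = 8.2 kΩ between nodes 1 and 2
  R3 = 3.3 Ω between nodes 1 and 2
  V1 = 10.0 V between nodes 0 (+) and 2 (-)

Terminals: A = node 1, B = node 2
Find the Thévenin equivalent first; then I_n = V_th/R_th and R_n = R_th.
Step 1 — V_th is the open-circuit voltage V_A - V_B (nothing connected across the terminals).
Nodal analysis, taking node 2 as the 0 V reference.
Source V1 fixes V_0 = 10 V.
KCL at each unknown node (sum of currents leaving = 0; resistances in Ω):
  Node 1: (V_1 - 10)/30 + (V_1 - 0)/8200 + (V_1 - 0)/3.3 = 0
Collecting terms: 0.3365 × V_1 = 0.3333  =>  V_1 = 0.9906 V
V_th = V_1 - V_2 = 0.9906 - 0 = 0.9906 V
Step 2 — R_th: zero the source — replace V1 by a short circuit (node 2 merges into node 0) — and find the resistance seen between A (node 1) and B (node 0).
Reduce the network between node 1 (A) and node 0 (B) by series/parallel combination:
  Rp1 = R1 ‖ R2 ‖ R3 (parallel, all between nodes 0 and 1) = 1/(1/30 + 1/8200 + 1/3.3) = 2.972 Ω
R_th = 2.972 Ω
I_n = V_th/R_th = 0.9906/2.972 = 0.3333 A, and R_n = R_th = 2.972 Ω

Final answer: I_n = 0.3333 A, R_n = 2.972 Ω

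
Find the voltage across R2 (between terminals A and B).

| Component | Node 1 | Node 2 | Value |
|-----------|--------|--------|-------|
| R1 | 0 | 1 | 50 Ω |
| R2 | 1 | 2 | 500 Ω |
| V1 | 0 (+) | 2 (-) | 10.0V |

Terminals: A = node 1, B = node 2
R1 and R2 are in series across V1 (node 0 → node 1 → node 2), and the output A–B is taken across R2, so this is a voltage divider.
Series current: I = V1/(R1 + R2) = 10/(50 + 500) = 10/550 = 0.01818 A
V_R2 = I × R2 = V1 × R2/(R1 + R2) = 10 × 500/550 = 9.091 V

Final answer: 9.091 V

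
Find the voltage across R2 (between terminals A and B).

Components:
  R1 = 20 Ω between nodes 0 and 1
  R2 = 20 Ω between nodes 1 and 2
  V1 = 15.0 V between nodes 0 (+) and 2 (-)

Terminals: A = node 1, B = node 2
R1 and R2 are in series across V1 (node 0 → node 1 → node 2), and the output A–B is taken across R2, so this is a voltage divider.
Series current: I = V1/(R1 + R2) = 15/(20 + 20) = 15/40 = 0.375 A
V_R2 = I × R2 = V1 × R2/(R1 + R2) = 15 × 20/40 = 7.5 V

Final answer: 7.5 V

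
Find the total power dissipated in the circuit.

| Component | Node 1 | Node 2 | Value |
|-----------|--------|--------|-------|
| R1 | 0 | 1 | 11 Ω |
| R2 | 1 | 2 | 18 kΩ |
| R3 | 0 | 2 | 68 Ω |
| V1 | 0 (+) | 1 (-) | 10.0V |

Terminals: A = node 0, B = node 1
Nodal analysis, taking node 1 as the 0 V reference.
Source V1 fixes V_0 = 10 V.
KCL at each unknown node (sum of currents leaving = 0; resistances in Ω):
  Node 2: (V_2 - 0)/18000 + (V_2 - 10)/68 = 0
Collecting terms: 0.01476 × V_2 = 0.1471  =>  V_2 = 9.962 V
Power in each resistor, P = (ΔV)²/R:
  P_R1 = (10 - 0)²/11 = 9.091 W
  P_R2 = (0 - 9.962)²/18000 = 0.005514 W
  P_R3 = (10 - 9.962)²/68 = 0.00002083 W
P_total = P_R1 + P_R2 + P_R3 = 9.096 W

Final answer: 9.096 W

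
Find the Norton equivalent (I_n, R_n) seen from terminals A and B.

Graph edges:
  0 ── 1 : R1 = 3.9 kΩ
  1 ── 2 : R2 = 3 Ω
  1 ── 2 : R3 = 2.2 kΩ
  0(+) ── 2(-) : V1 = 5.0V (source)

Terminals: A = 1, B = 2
Find the Thévenin equivalent first; then I_n = V_th/R_th and R_n = R_th.
Step 1 — V_th is the open-circuit voltage V_A - V_B (nothing connected across the terminals).
Nodal analysis, taking node 2 as the 0 V reference.
Source V1 fixes V_0 = 5 V.
KCL at each unknown node (sum of currents leaving = 0; resistances in Ω):
  Node 1: (V_1 - 5)/3900 + (V_1 - 0)/3 + (V_1 - 0)/2200 = 0
Collecting terms: 0.334 × V_1 = 0.001282  =>  V_1 = 0.003838 V
V_th = V_1 - V_2 = 0.003838 - 0 = 0.003838 V
Step 2 — R_th: zero the source — replace V1 by a short circuit (node 2 merges into node 0) — and find the resistance seen between A (node 1) and B (node 0).
Reduce the network between node 1 (A) and node 0 (B) by series/parallel combination:
  Rp1 = R1 ‖ R2 ‖ R3 (parallel, all between nodes 0 and 1) = 1/(1/3900 + 1/3 + 1/2200) = 2.994 Ω
R_th = 2.994 Ω
I_n = V_th/R_th = 0.003838/2.994 = 0.001282 A, and R_n = R_th = 2.994 Ω

Final answer: I_n = 0.001282 A, R_n = 2.994 Ω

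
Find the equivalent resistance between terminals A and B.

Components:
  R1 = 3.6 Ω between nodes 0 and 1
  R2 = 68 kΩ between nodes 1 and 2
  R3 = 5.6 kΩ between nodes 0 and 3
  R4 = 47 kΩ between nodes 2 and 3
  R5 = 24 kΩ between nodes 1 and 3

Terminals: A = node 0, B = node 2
The network is not a plain series/parallel combination. Inject a 1 A test current into terminal A (node 0) and return it from terminal B (node 2); then R_eq = V_A / (1 A).
Nodal analysis, taking node 2 as the 0 V reference.
Current source I_test pushes 1 A into node 0 and draws it out of node 2.
KCL at each unknown node (sum of currents leaving = 0; resistances in Ω):
  Node 0: (V_0 - V_1)/3.6 + (V_0 - V_3)/5600 - 1 = 0
  Node 1: (V_1 - V_0)/3.6 + (V_1 - 0)/68000 + (V_1 - V_3)/24000 = 0
  Node 3: (V_3 - V_0)/5600 + (V_3 - V_1)/24000 + (V_3 - 0)/47000 = 0
Collecting terms (coefficients in siemens):
  0.278·V_0 - 0.2778·V_1 - 0.0001786·V_3 = 1
  0.2778·V_1 - 0.2778·V_0 - 0.00004167·V_3 = 0
  0.0002415·V_3 - 0.0001786·V_0 - 0.00004167·V_1 = 0
Solving these 3 simultaneous equations (Gaussian elimination) gives:
  V_0 = 29320 V, V_1 = 29320 V, V_3 = 26740 V
R_eq = V_0 / 1 A = 29320 Ω = 29.32 kΩ

Final answer: 29.32 kΩ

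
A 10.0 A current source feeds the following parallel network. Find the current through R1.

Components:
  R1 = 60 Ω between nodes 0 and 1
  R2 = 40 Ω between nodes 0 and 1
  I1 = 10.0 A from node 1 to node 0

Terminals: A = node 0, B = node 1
All resistors sit directly between nodes 0 and 1, so they are in parallel and share one voltage V; the full source current 10 A splits among them.
1/R_par = 1/60 + 1/40 = 0.04167 S  =>  R_par = 24 Ω
V = I × R_par = 10 × 24 = 240 V
I_R1 = V/R1 = 240/60 = 4 A

Final answer: 4 A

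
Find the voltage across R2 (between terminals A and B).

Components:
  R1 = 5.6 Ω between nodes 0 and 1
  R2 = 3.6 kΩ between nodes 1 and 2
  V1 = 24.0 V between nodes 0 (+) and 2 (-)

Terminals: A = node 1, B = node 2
R1 and R2 are in series across V1 (node 0 → node 1 → node 2), and the output A–B is taken across R2, so this is a voltage divider.
Series current: I = V1/(R1 + R2) = 24/(5.6 + 3600) = 24/3606 = 0.006656 A
V_R2 = I × R2 = V1 × R2/(R1 + R2) = 24 × 3600/3606 = 23.96 V

Final answer: 23.96 V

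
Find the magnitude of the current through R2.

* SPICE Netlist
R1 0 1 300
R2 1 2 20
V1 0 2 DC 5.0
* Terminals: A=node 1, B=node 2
Nodal analysis, taking node 2 as the 0 V reference.
Source V1 fixes V_0 = 5 V.
KCL at each unknown node (sum of currents leaving = 0; resistances in Ω):
  Node 1: (V_1 - 5)/300 + (V_1 - 0)/20 = 0
Collecting terms: 0.05333 × V_1 = 0.01667  =>  V_1 = 0.3125 V
I_R2 = (V_1 - V_2)/R2 = (0.3125 - 0)/20 = 0.01562 A
|I_R2| = 0.01562 A

Final answer: |I_R2| = 0.01562 A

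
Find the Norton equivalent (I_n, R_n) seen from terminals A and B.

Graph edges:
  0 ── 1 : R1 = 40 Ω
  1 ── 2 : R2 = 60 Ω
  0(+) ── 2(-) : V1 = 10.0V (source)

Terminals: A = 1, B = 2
Find the Thévenin equivalent first; then I_n = V_th/R_th and R_n = R_th.
Step 1 — V_th is the open-circuit voltage V_A - V_B (nothing connected across the terminals).
Nodal analysis, taking node 2 as the 0 V reference.
Source V1 fixes V_0 = 10 V.
KCL at each unknown node (sum of currents leaving = 0; resistances in Ω):
  Node 1: (V_1 - 10)/40 + (V_1 - 0)/60 = 0
Collecting terms: 0.04167 × V_1 = 0.25  =>  V_1 = 6 V
V_th = V_1 - V_2 = 6 - 0 = 6 V
Step 2 — R_th: zero the source — replace V1 by a short circuit (node 2 merges into node 0) — and find the resistance seen between A (node 1) and B (node 0).
Reduce the network between node 1 (A) and node 0 (B) by series/parallel combination:
  Rp1 = R1 ‖ R2 (parallel, both between nodes 0 and 1) = 1/(1/40 + 1/60) = 24 Ω
R_th = 24 Ω
I_n = V_th/R_th = 6/24 = 0.25 A, and R_n = R_th = 24 Ω

Final answer: I_n = 0.25 A, R_n = 24 Ω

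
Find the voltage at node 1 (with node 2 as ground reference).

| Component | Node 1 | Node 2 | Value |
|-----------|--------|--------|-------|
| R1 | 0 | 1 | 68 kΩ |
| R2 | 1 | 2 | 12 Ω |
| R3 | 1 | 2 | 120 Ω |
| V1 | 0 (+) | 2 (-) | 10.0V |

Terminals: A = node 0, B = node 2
Nodal analysis, taking node 2 as the 0 V reference.
Source V1 fixes V_0 = 10 V.
KCL at each unknown node (sum of currents leaving = 0; resistances in Ω):
  Node 1: (V_1 - 10)/68000 + (V_1 - 0)/12 + (V_1 - 0)/120 = 0
Collecting terms: 0.09168 × V_1 = 0.0001471  =>  V_1 = 0.001604 V
The requested potential is V_1 = 0.001604 V.

Final answer: V_1 = 0.001604 V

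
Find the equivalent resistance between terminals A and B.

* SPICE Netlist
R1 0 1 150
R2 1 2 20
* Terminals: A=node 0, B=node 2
Reduce the network between node 0 (A) and node 2 (B) by series/parallel combination:
  Rs1 = R1 + R2 (series, joined only at node 1) = 150 + 20 = 170 Ω
R_eq = 170 Ω

Final answer: 170 Ω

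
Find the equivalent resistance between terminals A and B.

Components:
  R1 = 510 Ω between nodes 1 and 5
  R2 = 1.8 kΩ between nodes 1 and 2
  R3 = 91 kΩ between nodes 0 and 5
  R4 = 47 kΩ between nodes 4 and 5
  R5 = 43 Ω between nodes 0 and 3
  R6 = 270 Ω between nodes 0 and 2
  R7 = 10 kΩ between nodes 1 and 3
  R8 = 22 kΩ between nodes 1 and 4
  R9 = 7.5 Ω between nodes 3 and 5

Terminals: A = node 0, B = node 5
The network is not a plain series/parallel combination. Inject a 1 A test current into terminal A (node 0) and return it from terminal B (node 5); then R_eq = V_A / (1 A).
Nodal analysis, taking node 5 as the 0 V reference.
Current source I_test pushes 1 A into node 0 and draws it out of node 5.
KCL at each unknown node (sum of currents leaving = 0; resistances in Ω):
  Node 0: (V_0 - 0)/91000 + (V_0 - V_3)/43 + (V_0 - V_2)/270 - 1 = 0
  Node 1: (V_1 - 0)/510 + (V_1 - V_2)/1800 + (V_1 - V_3)/10000 + (V_1 - V_4)/22000 = 0
  Node 2: (V_2 - V_0)/270 + (V_2 - V_1)/1800 = 0
  Node 3: (V_3 - V_0)/43 + (V_3 - V_1)/10000 + (V_3 - 0)/7.5 = 0
  Node 4: (V_4 - V_1)/22000 + (V_4 - 0)/47000 = 0
Collecting terms (coefficients in siemens):
  0.02697·V_0 - 0.003704·V_2 - 0.02326·V_3 = 1
  0.002662·V_1 - 0.0005556·V_2 - 0.0001·V_3 - 0.00004545·V_4 = 0
  0.004259·V_2 - 0.003704·V_0 - 0.0005556·V_1 = 0
  0.1567·V_3 - 0.02326·V_0 - 0.0001·V_1 = 0
  0.00006673·V_4 - 0.00004545·V_1 = 0
Solving these 5 simultaneous equations (Gaussian elimination) gives:
  V_0 = 49.5 V, V_1 = 9.635 V, V_2 = 44.3 V, V_3 = 7.353 V
  V_4 = 6.563 V
R_eq = V_0 / 1 A = 49.5 Ω

Final answer: 49.5 Ω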